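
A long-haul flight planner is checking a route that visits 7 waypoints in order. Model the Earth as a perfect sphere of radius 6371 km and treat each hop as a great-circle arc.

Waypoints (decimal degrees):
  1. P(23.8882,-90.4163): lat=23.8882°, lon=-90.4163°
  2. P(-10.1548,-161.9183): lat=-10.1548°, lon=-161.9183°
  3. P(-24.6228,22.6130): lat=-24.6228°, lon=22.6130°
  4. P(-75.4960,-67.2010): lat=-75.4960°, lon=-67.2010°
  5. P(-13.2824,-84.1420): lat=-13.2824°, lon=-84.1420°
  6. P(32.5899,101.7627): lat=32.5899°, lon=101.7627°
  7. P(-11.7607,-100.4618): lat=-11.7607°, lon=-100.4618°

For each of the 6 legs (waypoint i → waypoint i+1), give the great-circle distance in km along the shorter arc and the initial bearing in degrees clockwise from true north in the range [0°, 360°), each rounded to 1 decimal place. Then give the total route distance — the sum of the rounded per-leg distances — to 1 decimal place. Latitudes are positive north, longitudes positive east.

Leg 1: φ1=0.4169277, φ2=-0.1772347, Δφ=-0.5941624, Δλ=-1.2479453 rad; a=sin²(Δφ/2)+cosφ1·cosφ2·sin²(Δλ/2)=0.3929238412; c=2·atan2(√a, √(1-a))=1.354972395; dist=6371·c=8632.529 ≈ 8632.5 km; running total=8632.5 km
Leg 1 bearing: y=sinΔλ·cosφ2=-0.93347907, x=cosφ1·sinφ2-sinφ1·cosφ2·cosΔλ=-0.28767275; θ=atan2(y, x)=-107.1279° <0 so +360° → 252.8721° ≈ 252.9°
Leg 2: φ1=-0.1772347, φ2=-0.4297489, Δφ=-0.2525142, Δλ=3.2206788 rad; a=sin²(Δφ/2)+cosφ1·cosφ2·sin²(Δλ/2)=0.9092876604; c=2·atan2(√a, √(1-a))=2.529722649; dist=6371·c=16116.863 ≈ 16116.9 km; running total=24749.4 km
Leg 2 bearing: y=sinΔλ·cosφ2=-0.07181991, x=cosφ1·sinφ2-sinφ1·cosφ2·cosΔλ=-0.56989152; θ=atan2(y, x)=-172.8172° <0 so +360° → 187.1828° ≈ 187.2°
Leg 3: φ1=-0.4297489, φ2=-1.3176538, Δφ=-0.8879048, Δλ=-1.5675500 rad; a=sin²(Δφ/2)+cosφ1·cosφ2·sin²(Δλ/2)=0.2979483278; c=2·atan2(√a, √(1-a))=1.154797967; dist=6371·c=7357.218 ≈ 7357.2 km; running total=32106.6 km
Leg 3 bearing: y=sinΔλ·cosφ2=-0.25044627, x=cosφ1·sinφ2-sinφ1·cosφ2·cosΔλ=-0.87975971; θ=atan2(y, x)=-164.1096° <0 so +360° → 195.8904° ≈ 195.9°
Leg 4: φ1=-1.3176538, φ2=-0.2318216, Δφ=1.0858322, Δλ=-0.2956762 rad; a=sin²(Δφ/2)+cosφ1·cosφ2·sin²(Δλ/2)=0.2722003540; c=2·atan2(√a, √(1-a))=1.097751007; dist=6371·c=6993.772 ≈ 6993.8 km; running total=39100.4 km
Leg 4 bearing: y=sinΔλ·cosφ2=-0.28359206, x=cosφ1·sinφ2-sinφ1·cosφ2·cosΔλ=0.84380379; θ=atan2(y, x)=-18.5769° <0 so +360° → 341.4231° ≈ 341.4°
Leg 5: φ1=-0.2318216, φ2=0.5688011, Δφ=0.8006227, Δλ=3.2446491 rad; a=sin²(Δφ/2)+cosφ1·cosφ2·sin²(Δλ/2)=0.9697035128; c=2·atan2(√a, √(1-a))=2.791692734; dist=6371·c=17785.874 ≈ 17785.9 km; running total=56886.3 km
Leg 5 bearing: y=sinΔλ·cosφ2=-0.08667633, x=cosφ1·sinφ2-sinφ1·cosφ2·cosΔλ=0.33166497; θ=atan2(y, x)=-14.6459° <0 so +360° → 345.3541° ≈ 345.4°
Leg 6: φ1=0.5688011, φ2=-0.2052629, Δφ=-0.7740640, Δλ=-3.5294834 rad; a=sin²(Δφ/2)+cosφ1·cosφ2·sin²(Δλ/2)=0.9366824208; c=2·atan2(√a, √(1-a))=2.632864815; dist=6371·c=16773.982 ≈ 16774.0 km; running total=73660.3 km
Leg 6 bearing: y=sinΔλ·cosφ2=0.37029650, x=cosφ1·sinφ2-sinφ1·cosφ2·cosΔλ=0.31640853; θ=atan2(y, x)=49.4870° ≈ 49.5°

Leg 1: dist=8632.5 km, bearing=252.9°
Leg 2: dist=16116.9 km, bearing=187.2°
Leg 3: dist=7357.2 km, bearing=195.9°
Leg 4: dist=6993.8 km, bearing=341.4°
Leg 5: dist=17785.9 km, bearing=345.4°
Leg 6: dist=16774.0 km, bearing=49.5°
Total: 73660.3 km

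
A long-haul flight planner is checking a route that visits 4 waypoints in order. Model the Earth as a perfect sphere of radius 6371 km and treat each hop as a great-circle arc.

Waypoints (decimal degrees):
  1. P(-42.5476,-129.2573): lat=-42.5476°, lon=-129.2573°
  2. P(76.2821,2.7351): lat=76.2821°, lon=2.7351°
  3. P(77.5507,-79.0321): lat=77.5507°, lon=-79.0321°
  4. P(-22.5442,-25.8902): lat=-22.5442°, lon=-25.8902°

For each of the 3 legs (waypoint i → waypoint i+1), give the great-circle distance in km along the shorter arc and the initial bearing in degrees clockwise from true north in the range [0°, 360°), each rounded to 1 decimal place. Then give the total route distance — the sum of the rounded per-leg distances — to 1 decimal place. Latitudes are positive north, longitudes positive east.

Leg 1: φ1=-0.7425957, φ2=1.3313738, Δφ=2.0739695, Δλ=2.3037020 rad; a=sin²(Δφ/2)+cosφ1·cosφ2·sin²(Δλ/2)=0.8868988916; c=2·atan2(√a, √(1-a))=2.455611276; dist=6371·c=15644.699 ≈ 15644.7 km; running total=15644.7 km
Leg 1 bearing: y=sinΔλ·cosφ2=0.17625164, x=cosφ1·sinφ2-sinφ1·cosφ2·cosΔλ=0.60841791; θ=atan2(y, x)=16.1557° ≈ 16.2°
Leg 2: φ1=1.3313738, φ2=1.3535151, Δφ=0.0221412, Δλ=-1.4271069 rad; a=sin²(Δφ/2)+cosφ1·cosφ2·sin²(Δλ/2)=0.0220233162; c=2·atan2(√a, √(1-a))=0.297905475; dist=6371·c=1897.956 ≈ 1898.0 km; running total=17542.7 km
Leg 2 bearing: y=sinΔλ·cosφ2=-0.21335399, x=cosφ1·sinφ2-sinφ1·cosφ2·cosΔλ=0.20157687; θ=atan2(y, x)=-46.6258° <0 so +360° → 313.3742° ≈ 313.4°
Leg 3: φ1=1.3535151, φ2=-0.3934705, Δφ=-1.7469856, Δλ=0.9275011 rad; a=sin²(Δφ/2)+cosφ1·cosφ2·sin²(Δλ/2)=0.6274763874; c=2·atan2(√a, √(1-a))=1.828595191; dist=6371·c=11649.980 ≈ 11650.0 km; running total=29192.7 km
Leg 3 bearing: y=sinΔλ·cosφ2=0.73898132, x=cosφ1·sinφ2-sinφ1·cosφ2·cosΔλ=-0.62362303; θ=atan2(y, x)=130.1609° ≈ 130.2°

Leg 1: dist=15644.7 km, bearing=16.2°
Leg 2: dist=1898.0 km, bearing=313.4°
Leg 3: dist=11650.0 km, bearing=130.2°
Total: 29192.7 km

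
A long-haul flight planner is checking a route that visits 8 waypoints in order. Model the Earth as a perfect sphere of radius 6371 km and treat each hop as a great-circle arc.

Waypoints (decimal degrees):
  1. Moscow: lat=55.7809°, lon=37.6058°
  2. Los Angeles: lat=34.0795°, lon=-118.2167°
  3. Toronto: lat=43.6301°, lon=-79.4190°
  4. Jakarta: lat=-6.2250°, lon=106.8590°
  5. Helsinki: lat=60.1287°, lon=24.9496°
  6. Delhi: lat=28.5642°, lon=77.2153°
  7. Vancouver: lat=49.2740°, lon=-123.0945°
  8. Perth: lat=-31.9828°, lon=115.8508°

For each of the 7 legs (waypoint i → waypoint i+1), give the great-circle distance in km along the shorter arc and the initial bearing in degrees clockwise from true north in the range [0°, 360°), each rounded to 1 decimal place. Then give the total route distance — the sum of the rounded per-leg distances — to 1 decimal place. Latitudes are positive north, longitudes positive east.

Leg 1: φ1=0.9735604, φ2=0.5947995, Δφ=-0.3787609, Δλ=-2.7196157 rad; a=sin²(Δφ/2)+cosφ1·cosφ2·sin²(Δλ/2)=0.4807893656; c=2·atan2(√a, √(1-a))=1.532365599; dist=6371·c=9762.701 ≈ 9762.7 km; running total=9762.7 km
Leg 1 bearing: y=sinΔλ·cosφ2=-0.33922651, x=cosφ1·sinφ2-sinφ1·cosφ2·cosΔλ=0.93991977; θ=atan2(y, x)=-19.8450° <0 so +360° → 340.1550° ≈ 340.2°
Leg 2: φ1=0.5947995, φ2=0.7614889, Δφ=0.1666894, Δλ=0.6771476 rad; a=sin²(Δφ/2)+cosφ1·cosφ2·sin²(Δλ/2)=0.0730665152; c=2·atan2(√a, √(1-a))=0.547426238; dist=6371·c=3487.653 ≈ 3487.7 km; running total=13250.4 km
Leg 2 bearing: y=sinΔλ·cosφ2=0.45351913, x=cosφ1·sinφ2-sinφ1·cosφ2·cosΔλ=0.25540477; θ=atan2(y, x)=60.6134° ≈ 60.6°
Leg 3: φ1=0.7614889, φ2=-0.1086467, Δφ=-0.8701356, Δλ=3.2511644 rad; a=sin²(Δφ/2)+cosφ1·cosφ2·sin²(Δλ/2)=0.8950227372; c=2·atan2(√a, √(1-a))=2.481679498; dist=6371·c=15810.780 ≈ 15810.8 km; running total=29061.2 km
Leg 3 bearing: y=sinΔλ·cosφ2=-0.10870788, x=cosφ1·sinφ2-sinφ1·cosφ2·cosΔλ=0.60333303; θ=atan2(y, x)=-10.2139° <0 so +360° → 349.7861° ≈ 349.8°
Leg 4: φ1=-0.1086467, φ2=1.0494438, Δφ=1.1580905, Δλ=-1.4295887 rad; a=sin²(Δφ/2)+cosφ1·cosφ2·sin²(Δλ/2)=0.5121726209; c=2·atan2(√a, √(1-a))=1.595143974; dist=6371·c=10162.662 ≈ 10162.7 km; running total=39223.9 km
Leg 4 bearing: y=sinΔλ·cosφ2=-0.49309620, x=cosφ1·sinφ2-sinφ1·cosφ2·cosΔλ=0.86963409; θ=atan2(y, x)=-29.5539° <0 so +360° → 330.4461° ≈ 330.4°
Leg 5: φ1=1.0494438, φ2=0.4985393, Δφ=-0.5509045, Δλ=0.9122086 rad; a=sin²(Δφ/2)+cosφ1·cosφ2·sin²(Δλ/2)=0.1588358327; c=2·atan2(√a, √(1-a))=0.819853470; dist=6371·c=5223.286 ≈ 5223.3 km; running total=44447.2 km
Leg 5 bearing: y=sinΔλ·cosφ2=0.69459566, x=cosφ1·sinφ2-sinφ1·cosφ2·cosΔλ=-0.22795815; θ=atan2(y, x)=108.1692° ≈ 108.2°
Leg 6: φ1=0.4985393, φ2=0.8599935, Δφ=0.3614542, Δλ=-3.4960655 rad; a=sin²(Δφ/2)+cosφ1·cosφ2·sin²(Δλ/2)=0.5875238397; c=2·atan2(√a, √(1-a))=1.746750522; dist=6371·c=11128.548 ≈ 11128.5 km; running total=55575.7 km
Leg 6 bearing: y=sinΔλ·cosφ2=0.22646018, x=cosφ1·sinφ2-sinφ1·cosφ2·cosΔλ=0.95816183; θ=atan2(y, x)=13.2978° ≈ 13.3°
Leg 7: φ1=0.8599935, φ2=-0.5582052, Δφ=-1.4181987, Δλ=4.1703822 rad; a=sin²(Δφ/2)+cosφ1·cosφ2·sin²(Δλ/2)=0.8434391156; c=2·atan2(√a, √(1-a))=2.327981225; dist=6371·c=14831.568 ≈ 14831.6 km; running total=70407.3 km
Leg 7 bearing: y=sinΔλ·cosφ2=-0.72663802, x=cosφ1·sinφ2-sinφ1·cosφ2·cosΔλ=-0.01398131; θ=atan2(y, x)=-91.1023° <0 so +360° → 268.8977° ≈ 268.9°

Leg 1: dist=9762.7 km, bearing=340.2°
Leg 2: dist=3487.7 km, bearing=60.6°
Leg 3: dist=15810.8 km, bearing=349.8°
Leg 4: dist=10162.7 km, bearing=330.4°
Leg 5: dist=5223.3 km, bearing=108.2°
Leg 6: dist=11128.5 km, bearing=13.3°
Leg 7: dist=14831.6 km, bearing=268.9°
Total: 70407.3 km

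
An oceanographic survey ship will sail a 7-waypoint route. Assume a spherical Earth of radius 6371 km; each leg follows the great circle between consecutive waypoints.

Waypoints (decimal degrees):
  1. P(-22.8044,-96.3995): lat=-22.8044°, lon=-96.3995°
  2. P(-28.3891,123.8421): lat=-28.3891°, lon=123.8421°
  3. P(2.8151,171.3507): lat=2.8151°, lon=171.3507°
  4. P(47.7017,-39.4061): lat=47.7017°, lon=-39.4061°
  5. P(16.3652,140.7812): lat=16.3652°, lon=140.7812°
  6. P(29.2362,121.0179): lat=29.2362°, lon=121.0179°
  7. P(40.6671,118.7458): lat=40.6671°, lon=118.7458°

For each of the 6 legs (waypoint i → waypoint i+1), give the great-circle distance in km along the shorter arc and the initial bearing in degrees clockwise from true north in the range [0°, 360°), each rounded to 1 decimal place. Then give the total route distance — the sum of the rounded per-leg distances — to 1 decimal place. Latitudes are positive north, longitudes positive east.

Leg 1: φ1=-0.3980119, φ2=-0.4954833, Δφ=-0.0974714, Δλ=3.8439411 rad; a=sin²(Δφ/2)+cosφ1·cosφ2·sin²(Δλ/2)=0.7173785013; c=2·atan2(√a, √(1-a))=2.020564753; dist=6371·c=12873.018 ≈ 12873.0 km; running total=12873.0 km
Leg 1 bearing: y=sinΔλ·cosφ2=-0.56832204, x=cosφ1·sinφ2-sinφ1·cosφ2·cosΔλ=-0.69856739; θ=atan2(y, x)=-140.8698° <0 so +360° → 219.1302° ≈ 219.1°
Leg 2: φ1=-0.4954833, φ2=0.0491328, Δφ=0.5446160, Δλ=0.8291815 rad; a=sin²(Δφ/2)+cosφ1·cosφ2·sin²(Δλ/2)=0.2149112559; c=2·atan2(√a, √(1-a))=0.964074440; dist=6371·c=6142.118 ≈ 6142.1 km; running total=19015.1 km
Leg 2 bearing: y=sinΔλ·cosφ2=0.73648889, x=cosφ1·sinφ2-sinφ1·cosφ2·cosΔλ=0.36398043; θ=atan2(y, x)=63.7009° ≈ 63.7°
Leg 3: φ1=0.0491328, φ2=0.8325517, Δφ=0.7834190, Δλ=-3.6784001 rad; a=sin²(Δφ/2)+cosφ1·cosφ2·sin²(Δλ/2)=0.7706535857; c=2·atan2(√a, √(1-a))=2.142787289; dist=6371·c=13651.698 ≈ 13651.7 km; running total=32666.8 km
Leg 3 bearing: y=sinΔλ·cosφ2=0.34416406, x=cosφ1·sinφ2-sinφ1·cosφ2·cosΔλ=0.76716207; θ=atan2(y, x)=24.1619° ≈ 24.2°
Leg 4: φ1=0.8325517, φ2=0.2856266, Δφ=-0.5469251, Δλ=3.1448617 rad; a=sin²(Δφ/2)+cosφ1·cosφ2·sin²(Δλ/2)=0.7186589717; c=2·atan2(√a, √(1-a))=2.023410471; dist=6371·c=12891.148 ≈ 12891.1 km; running total=45557.9 km
Leg 4 bearing: y=sinΔλ·cosφ2=-0.00313655, x=cosφ1·sinφ2-sinφ1·cosφ2·cosΔλ=0.89930149; θ=atan2(y, x)=-0.1998° <0 so +360° → 359.8002° ≈ 359.8°
Leg 5: φ1=0.2856266, φ2=0.5102680, Δφ=0.2246413, Δλ=-0.3449347 rad; a=sin²(Δφ/2)+cosφ1·cosφ2·sin²(Δλ/2)=0.0372212988; c=2·atan2(√a, √(1-a))=0.388291128; dist=6371·c=2473.803 ≈ 2473.8 km; running total=48031.7 km
Leg 5 bearing: y=sinΔλ·cosφ2=-0.29506138, x=cosφ1·sinφ2-sinφ1·cosφ2·cosΔλ=0.23723886; θ=atan2(y, x)=-51.1996° <0 so +360° → 308.8004° ≈ 308.8°
Leg 6: φ1=0.5102680, φ2=0.7097748, Δφ=0.1995068, Δλ=-0.0396556 rad; a=sin²(Δφ/2)+cosφ1·cosφ2·sin²(Δλ/2)=0.0101779637; c=2·atan2(√a, √(1-a))=0.202115638; dist=6371·c=1287.679 ≈ 1287.7 km; running total=49319.4 km
Leg 6 bearing: y=sinΔλ·cosφ2=-0.03007125, x=cosφ1·sinφ2-sinφ1·cosφ2·cosΔλ=0.19847723; θ=atan2(y, x)=-8.6154° <0 so +360° → 351.3846° ≈ 351.4°

Leg 1: dist=12873.0 km, bearing=219.1°
Leg 2: dist=6142.1 km, bearing=63.7°
Leg 3: dist=13651.7 km, bearing=24.2°
Leg 4: dist=12891.1 km, bearing=359.8°
Leg 5: dist=2473.8 km, bearing=308.8°
Leg 6: dist=1287.7 km, bearing=351.4°
Total: 49319.4 km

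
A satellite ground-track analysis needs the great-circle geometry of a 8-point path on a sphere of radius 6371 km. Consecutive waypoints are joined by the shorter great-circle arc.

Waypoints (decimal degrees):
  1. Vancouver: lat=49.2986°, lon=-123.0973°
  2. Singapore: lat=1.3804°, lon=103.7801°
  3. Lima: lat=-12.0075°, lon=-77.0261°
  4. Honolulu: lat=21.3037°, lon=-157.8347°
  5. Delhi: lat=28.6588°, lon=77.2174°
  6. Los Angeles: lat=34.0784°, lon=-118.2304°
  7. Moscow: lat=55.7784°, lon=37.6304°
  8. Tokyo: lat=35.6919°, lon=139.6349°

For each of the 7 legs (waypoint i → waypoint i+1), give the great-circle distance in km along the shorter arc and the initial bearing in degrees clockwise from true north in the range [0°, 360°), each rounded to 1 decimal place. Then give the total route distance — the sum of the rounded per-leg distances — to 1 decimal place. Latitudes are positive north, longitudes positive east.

Leg 1: φ1=0.8604229, φ2=0.0240925, Δφ=-0.8363304, Δλ=3.9597576 rad; a=sin²(Δφ/2)+cosφ1·cosφ2·sin²(Δλ/2)=0.7136847952; c=2·atan2(√a, √(1-a))=2.012377599; dist=6371·c=12820.858 ≈ 12820.9 km; running total=12820.9 km
Leg 1 bearing: y=sinΔλ·cosφ2=-0.72968088, x=cosφ1·sinφ2-sinφ1·cosφ2·cosΔλ=0.53377996; θ=atan2(y, x)=-53.8136° <0 so +360° → 306.1864° ≈ 306.2°
Leg 2: φ1=0.0240925, φ2=-0.2095704, Δφ=-0.2336629, Δλ=-3.1556635 rad; a=sin²(Δφ/2)+cosφ1·cosφ2·sin²(Δλ/2)=0.9913757172; c=2·atan2(√a, √(1-a))=2.955590608; dist=6371·c=18830.068 ≈ 18830.1 km; running total=31651.0 km
Leg 2 bearing: y=sinΔλ·cosφ2=0.01376253, x=cosφ1·sinφ2-sinφ1·cosφ2·cosΔλ=-0.18441858; θ=atan2(y, x)=175.7321° ≈ 175.7°
Leg 3: φ1=-0.2095704, φ2=0.3718197, Δφ=0.5813901, Δλ=-1.4103761 rad; a=sin²(Δφ/2)+cosφ1·cosφ2·sin²(Δλ/2)=0.4650105917; c=2·atan2(√a, √(1-a))=1.500760269; dist=6371·c=9561.344 ≈ 9561.3 km; running total=41212.3 km
Leg 3 bearing: y=sinΔλ·cosφ2=-0.91970539, x=cosφ1·sinφ2-sinφ1·cosφ2·cosΔλ=0.38632236; θ=atan2(y, x)=-67.2152° <0 so +360° → 292.7848° ≈ 292.8°
Leg 4: φ1=0.3718197, φ2=0.5001904, Δφ=0.1283707, Δλ=4.1024331 rad; a=sin²(Δφ/2)+cosφ1·cosφ2·sin²(Δλ/2)=0.6470327545; c=2·atan2(√a, √(1-a))=1.869273978; dist=6371·c=11909.145 ≈ 11909.1 km; running total=53121.4 km
Leg 4 bearing: y=sinΔλ·cosφ2=-0.71925612, x=cosφ1·sinφ2-sinφ1·cosφ2·cosΔλ=0.62944111; θ=atan2(y, x)=-48.8099° <0 so +360° → 311.1901° ≈ 311.2°
Leg 5: φ1=0.5001904, φ2=0.5947803, Δφ=0.0945899, Δλ=-3.4112076 rad; a=sin²(Δφ/2)+cosφ1·cosφ2·sin²(Δλ/2)=0.7159078745; c=2·atan2(√a, √(1-a))=2.017301247; dist=6371·c=12852.226 ≈ 12852.2 km; running total=65973.6 km
Leg 5 bearing: y=sinΔλ·cosφ2=0.22061871, x=cosφ1·sinφ2-sinφ1·cosφ2·cosΔλ=0.87456420; θ=atan2(y, x)=14.1581° ≈ 14.2°
Leg 6: φ1=0.5947803, φ2=0.9735167, Δφ=0.3787364, Δλ=2.7202841 rad; a=sin²(Δφ/2)+cosφ1·cosφ2·sin²(Δλ/2)=0.4808829230; c=2·atan2(√a, √(1-a))=1.532552851; dist=6371·c=9763.894 ≈ 9763.9 km; running total=75737.5 km
Leg 6 bearing: y=sinΔλ·cosφ2=0.22999425, x=cosφ1·sinφ2-sinφ1·cosφ2·cosΔλ=0.97244064; θ=atan2(y, x)=13.3066° ≈ 13.3°
Leg 7: φ1=0.9735167, φ2=0.6229412, Δφ=-0.3505756, Δλ=1.7803144 rad; a=sin²(Δφ/2)+cosφ1·cosφ2·sin²(Δλ/2)=0.3062917420; c=2·atan2(√a, √(1-a))=1.172968722; dist=6371·c=7472.984 ≈ 7473.0 km; running total=83210.5 km
Leg 7 bearing: y=sinΔλ·cosφ2=0.79440497, x=cosφ1·sinφ2-sinφ1·cosφ2·cosΔλ=0.46779181; θ=atan2(y, x)=59.5080° ≈ 59.5°

Leg 1: dist=12820.9 km, bearing=306.2°
Leg 2: dist=18830.1 km, bearing=175.7°
Leg 3: dist=9561.3 km, bearing=292.8°
Leg 4: dist=11909.1 km, bearing=311.2°
Leg 5: dist=12852.2 km, bearing=14.2°
Leg 6: dist=9763.9 km, bearing=13.3°
Leg 7: dist=7473.0 km, bearing=59.5°
Total: 83210.5 km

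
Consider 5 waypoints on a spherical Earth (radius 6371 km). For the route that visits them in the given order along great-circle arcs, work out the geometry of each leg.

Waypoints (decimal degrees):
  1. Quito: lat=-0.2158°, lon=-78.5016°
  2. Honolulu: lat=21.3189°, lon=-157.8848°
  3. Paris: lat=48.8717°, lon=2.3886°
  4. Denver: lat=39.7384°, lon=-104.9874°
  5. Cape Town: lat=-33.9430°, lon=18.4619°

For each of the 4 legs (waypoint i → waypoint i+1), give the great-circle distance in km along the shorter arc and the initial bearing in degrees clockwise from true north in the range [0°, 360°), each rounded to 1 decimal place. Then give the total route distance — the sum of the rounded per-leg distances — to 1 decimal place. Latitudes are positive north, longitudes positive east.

Leg 1: dist=8917.5 km, bearing=291.7°
Leg 2: dist=11968.3 km, bearing=13.5°
Leg 3: dist=7861.7 km, bearing=309.0°
Leg 4: dist=15024.6 km, bearing=101.2°
Total: 43772.1 km

Leg 1: φ1=-0.0037664, φ2=0.3720850, Δφ=0.3758514, Δλ=-1.3854982 rad; a=sin²(Δφ/2)+cosφ1·cosφ2·sin²(Δλ/2)=0.4148691188; c=2·atan2(√a, √(1-a))=1.399701023; dist=6371·c=8917.495 ≈ 8917.5 km; running total=8917.5 km
Leg 1 bearing: y=sinΔλ·cosφ2=-0.91562413, x=cosφ1·sinφ2-sinφ1·cosφ2·cosΔλ=0.36420240; θ=atan2(y, x)=-68.3091° <0 so +360° → 291.6909° ≈ 291.7°
Leg 2: φ1=0.3720850, φ2=0.8529721, Δφ=0.4808871, Δλ=2.7972985 rad; a=sin²(Δφ/2)+cosφ1·cosφ2·sin²(Δλ/2)=0.6514665327; c=2·atan2(√a, √(1-a))=1.878565162; dist=6371·c=11968.339 ≈ 11968.3 km; running total=20885.8 km
Leg 2 bearing: y=sinΔλ·cosφ2=0.22201099, x=cosφ1·sinφ2-sinφ1·cosφ2·cosΔλ=0.92679161; θ=atan2(y, x)=13.4712° ≈ 13.5°
Leg 3: φ1=0.8529721, φ2=0.6935659, Δφ=-0.1594062, Δλ=-1.8740647 rad; a=sin²(Δφ/2)+cosφ1·cosφ2·sin²(Δλ/2)=0.3347582139; c=2·atan2(√a, √(1-a))=1.233980437; dist=6371·c=7861.689 ≈ 7861.7 km; running total=28747.5 km
Leg 3 bearing: y=sinΔλ·cosφ2=-0.73387966, x=cosφ1·sinφ2-sinφ1·cosφ2·cosΔλ=0.59346546; θ=atan2(y, x)=-51.0386° <0 so +360° → 308.9614° ≈ 309.0°
Leg 4: φ1=0.6935659, φ2=-0.5924171, Δφ=-1.2859830, Δλ=2.1545967 rad; a=sin²(Δφ/2)+cosφ1·cosφ2·sin²(Δλ/2)=0.8542917637; c=2·atan2(√a, √(1-a))=2.358285112; dist=6371·c=15024.634 ≈ 15024.6 km; running total=43772.1 km
Leg 4 bearing: y=sinΔλ·cosφ2=0.69219113, x=cosφ1·sinφ2-sinφ1·cosφ2·cosΔλ=-0.13704313; θ=atan2(y, x)=101.1989° ≈ 101.2°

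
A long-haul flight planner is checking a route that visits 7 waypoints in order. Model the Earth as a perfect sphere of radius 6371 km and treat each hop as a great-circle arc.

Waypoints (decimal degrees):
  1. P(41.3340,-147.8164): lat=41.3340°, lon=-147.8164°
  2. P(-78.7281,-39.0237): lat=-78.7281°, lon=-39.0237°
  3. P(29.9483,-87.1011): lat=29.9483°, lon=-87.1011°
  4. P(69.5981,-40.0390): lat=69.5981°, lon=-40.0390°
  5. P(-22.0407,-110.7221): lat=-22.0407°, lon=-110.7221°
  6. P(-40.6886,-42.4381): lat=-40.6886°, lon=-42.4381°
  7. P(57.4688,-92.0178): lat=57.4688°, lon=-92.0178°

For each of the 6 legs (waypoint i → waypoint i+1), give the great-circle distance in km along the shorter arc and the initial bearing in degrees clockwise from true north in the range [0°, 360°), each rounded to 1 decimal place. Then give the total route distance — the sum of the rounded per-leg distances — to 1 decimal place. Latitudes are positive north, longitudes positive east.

Leg 1: φ1=0.7214144, φ2=-1.3740646, Δφ=-2.0954790, Δλ=1.8987908 rad; a=sin²(Δφ/2)+cosφ1·cosφ2·sin²(Δλ/2)=0.8474943981; c=2·atan2(√a, √(1-a))=2.339200646; dist=6371·c=14903.047 ≈ 14903.0 km; running total=14903.0 km
Leg 1 bearing: y=sinΔλ·cosφ2=0.18504500, x=cosφ1·sinφ2-sinφ1·cosφ2·cosΔλ=-0.69480135; θ=atan2(y, x)=165.0867° ≈ 165.1°
Leg 2: φ1=-1.3740646, φ2=0.5226964, Δφ=1.8967610, Δλ=-0.8391089 rad; a=sin²(Δφ/2)+cosφ1·cosφ2·sin²(Δλ/2)=0.6882154728; c=2·atan2(√a, √(1-a))=1.956737173; dist=6371·c=12466.373 ≈ 12466.4 km; running total=27369.4 km
Leg 2 bearing: y=sinΔλ·cosφ2=-0.64469995, x=cosφ1·sinφ2-sinφ1·cosφ2·cosΔλ=0.66532827; θ=atan2(y, x)=-44.0979° <0 so +360° → 315.9021° ≈ 315.9°
Leg 3: φ1=0.5226964, φ2=1.2147160, Δφ=0.6920196, Δλ=0.8213886 rad; a=sin²(Δφ/2)+cosφ1·cosφ2·sin²(Δλ/2)=0.1631675200; c=2·atan2(√a, √(1-a))=0.831639575; dist=6371·c=5298.376 ≈ 5298.4 km; running total=32667.8 km
Leg 3 bearing: y=sinΔλ·cosφ2=0.25520972, x=cosφ1·sinφ2-sinφ1·cosφ2·cosΔλ=0.69357301; θ=atan2(y, x)=20.2018° ≈ 20.2°
Leg 4: φ1=1.2147160, φ2=-0.3846828, Δφ=-1.5993988, Δλ=-1.2336528 rad; a=sin²(Δφ/2)+cosφ1·cosφ2·sin²(Δλ/2)=0.6224185231; c=2·atan2(√a, √(1-a))=1.818147947; dist=6371·c=11583.421 ≈ 11583.4 km; running total=44251.2 km
Leg 4 bearing: y=sinΔλ·cosφ2=-0.87473523, x=cosφ1·sinφ2-sinφ1·cosφ2·cosΔλ=-0.41820221; θ=atan2(y, x)=-115.5520° <0 so +360° → 244.4480° ≈ 244.4°
Leg 5: φ1=-0.3846828, φ2=-0.7101500, Δφ=-0.3254673, Δλ=1.1917806 rad; a=sin²(Δφ/2)+cosφ1·cosφ2·sin²(Δλ/2)=0.2476443051; c=2·atan2(√a, √(1-a))=1.041748709; dist=6371·c=6636.981 ≈ 6637.0 km; running total=50888.2 km
Leg 5 bearing: y=sinΔλ·cosφ2=0.70444952, x=cosφ1·sinφ2-sinφ1·cosφ2·cosΔλ=-0.49901632; θ=atan2(y, x)=125.3129° ≈ 125.3°
Leg 6: φ1=-0.7101500, φ2=1.0030198, Δφ=1.7131698, Δλ=-0.8653290 rad; a=sin²(Δφ/2)+cosφ1·cosφ2·sin²(Δλ/2)=0.6426333629; c=2·atan2(√a, √(1-a))=1.860081033; dist=6371·c=11850.576 ≈ 11850.6 km; running total=62738.8 km
Leg 6 bearing: y=sinΔλ·cosφ2=-0.40940041, x=cosφ1·sinφ2-sinφ1·cosφ2·cosΔλ=0.86661075; θ=atan2(y, x)=-25.2868° <0 so +360° → 334.7132° ≈ 334.7°

Leg 1: dist=14903.0 km, bearing=165.1°
Leg 2: dist=12466.4 km, bearing=315.9°
Leg 3: dist=5298.4 km, bearing=20.2°
Leg 4: dist=11583.4 km, bearing=244.4°
Leg 5: dist=6637.0 km, bearing=125.3°
Leg 6: dist=11850.6 km, bearing=334.7°
Total: 62738.8 km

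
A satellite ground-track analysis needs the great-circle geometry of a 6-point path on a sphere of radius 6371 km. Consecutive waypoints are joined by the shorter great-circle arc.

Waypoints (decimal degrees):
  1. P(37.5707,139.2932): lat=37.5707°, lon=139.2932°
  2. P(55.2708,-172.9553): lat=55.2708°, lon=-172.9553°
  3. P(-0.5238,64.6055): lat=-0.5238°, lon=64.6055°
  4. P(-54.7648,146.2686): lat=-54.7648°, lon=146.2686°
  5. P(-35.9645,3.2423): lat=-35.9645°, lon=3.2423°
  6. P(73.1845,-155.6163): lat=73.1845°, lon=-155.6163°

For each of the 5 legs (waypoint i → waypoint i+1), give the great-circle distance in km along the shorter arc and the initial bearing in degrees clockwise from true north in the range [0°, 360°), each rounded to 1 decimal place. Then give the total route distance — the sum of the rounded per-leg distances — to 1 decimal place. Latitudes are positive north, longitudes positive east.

Leg 1: dist=4049.5 km, bearing=45.3°
Leg 2: dist=12036.4 km, bearing=297.3°
Leg 3: dist=9426.2 km, bearing=145.0°
Leg 4: dist=9326.9 km, bearing=209.3°
Leg 5: dist=15713.2 km, bearing=350.4°
Total: 50552.2 km

Leg 1: φ1=0.6557324, φ2=0.9646574, Δφ=0.3089250, Δλ=-5.4497644 rad; a=sin²(Δφ/2)+cosφ1·cosφ2·sin²(Δλ/2)=0.0976442804; c=2·atan2(√a, √(1-a))=0.635607084; dist=6371·c=4049.453 ≈ 4049.5 km; running total=4049.5 km
Leg 1 bearing: y=sinΔλ·cosφ2=0.42171114, x=cosφ1·sinφ2-sinφ1·cosφ2·cosΔλ=0.41785070; θ=atan2(y, x)=45.2635° ≈ 45.3°
Leg 2: φ1=0.9646574, φ2=-0.0091420, Δφ=-0.9737995, Δλ=4.1462181 rad; a=sin²(Δφ/2)+cosφ1·cosφ2·sin²(Δλ/2)=0.6565446274; c=2·atan2(√a, √(1-a))=1.889240416; dist=6371·c=12036.351 ≈ 12036.4 km; running total=16085.9 km
Leg 2 bearing: y=sinΔλ·cosφ2=-0.84392586, x=cosφ1·sinφ2-sinφ1·cosφ2·cosΔλ=0.43561939; θ=atan2(y, x)=-62.6980° <0 so +360° → 297.3020° ≈ 297.3°
Leg 3: φ1=-0.0091420, φ2=-0.9558261, Δφ=-0.9466840, Δλ=1.4252900 rad; a=sin²(Δφ/2)+cosφ1·cosφ2·sin²(Δλ/2)=0.4544423934; c=2·atan2(√a, √(1-a))=1.479554567; dist=6371·c=9426.242 ≈ 9426.2 km; running total=25512.1 km
Leg 3 bearing: y=sinΔλ·cosφ2=0.57083754, x=cosφ1·sinφ2-sinφ1·cosφ2·cosΔλ=-0.81599174; θ=atan2(y, x)=145.0248° ≈ 145.0°
Leg 4: φ1=-0.9558261, φ2=-0.6276989, Δφ=0.3281271, Δλ=-2.4962799 rad; a=sin²(Δφ/2)+cosφ1·cosφ2·sin²(Δλ/2)=0.4466857646; c=2·atan2(√a, √(1-a))=1.463964761; dist=6371·c=9326.919 ≈ 9326.9 km; running total=34839.0 km
Leg 4 bearing: y=sinΔλ·cosφ2=-0.48680090, x=cosφ1·sinφ2-sinφ1·cosφ2·cosΔλ=-0.86698054; θ=atan2(y, x)=-150.6862° <0 so +360° → 209.3138° ≈ 209.3°
Leg 5: φ1=-0.6276989, φ2=1.2773105, Δφ=1.9050094, Δλ=-2.7726056 rad; a=sin²(Δφ/2)+cosφ1·cosφ2·sin²(Δλ/2)=0.8902795844; c=2·atan2(√a, √(1-a))=2.466356198; dist=6371·c=15713.155 ≈ 15713.2 km; running total=50552.2 km
Leg 5 bearing: y=sinΔλ·cosφ2=-0.10433874, x=cosφ1·sinφ2-sinφ1·cosφ2·cosΔλ=0.61631227; θ=atan2(y, x)=-9.6088° <0 so +360° → 350.3912° ≈ 350.4°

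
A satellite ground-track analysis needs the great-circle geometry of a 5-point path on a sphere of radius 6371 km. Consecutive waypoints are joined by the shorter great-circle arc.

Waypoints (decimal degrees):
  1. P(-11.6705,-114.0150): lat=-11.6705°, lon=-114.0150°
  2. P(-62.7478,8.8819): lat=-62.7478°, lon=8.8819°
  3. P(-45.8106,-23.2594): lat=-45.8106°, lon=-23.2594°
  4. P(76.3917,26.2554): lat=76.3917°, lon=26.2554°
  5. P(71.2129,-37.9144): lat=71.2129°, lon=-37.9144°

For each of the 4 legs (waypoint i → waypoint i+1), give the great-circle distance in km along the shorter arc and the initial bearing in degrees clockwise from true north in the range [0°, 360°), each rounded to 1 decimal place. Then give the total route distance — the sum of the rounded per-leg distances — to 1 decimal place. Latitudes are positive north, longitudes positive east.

Leg 1: dist=10413.9 km, bearing=157.3°
Leg 2: dist=2758.7 km, bearing=297.9°
Leg 3: dist=14031.4 km, bearing=12.8°
Leg 4: dist=1957.7 km, bearing=286.6°
Total: 29161.7 km

Leg 1: φ1=-0.2036887, φ2=-1.0951557, Δφ=-0.8914671, Δλ=2.1449555 rad; a=sin²(Δφ/2)+cosφ1·cosφ2·sin²(Δλ/2)=0.5318660761; c=2·atan2(√a, √(1-a))=1.634571702; dist=6371·c=10413.856 ≈ 10413.9 km; running total=10413.9 km
Leg 1 bearing: y=sinΔλ·cosφ2=0.38448215, x=cosφ1·sinφ2-sinφ1·cosφ2·cosΔλ=-0.92092980; θ=atan2(y, x)=157.3398° ≈ 157.3°
Leg 2: φ1=-1.0951557, φ2=-0.7995458, Δφ=0.2956099, Δλ=-0.5609715 rad; a=sin²(Δφ/2)+cosφ1·cosφ2·sin²(Δλ/2)=0.0461464102; c=2·atan2(√a, √(1-a))=0.433009221; dist=6371·c=2758.702 ≈ 2758.7 km; running total=13172.6 km
Leg 2 bearing: y=sinΔλ·cosφ2=-0.37082759, x=cosφ1·sinφ2-sinφ1·cosφ2·cosΔλ=0.19635319; θ=atan2(y, x)=-62.0988° <0 so +360° → 297.9012° ≈ 297.9°
Leg 3: φ1=-0.7995458, φ2=1.3332867, Δφ=2.1328325, Δλ=0.8641963 rad; a=sin²(Δφ/2)+cosφ1·cosφ2·sin²(Δλ/2)=0.7952164597; c=2·atan2(√a, √(1-a))=2.202391460; dist=6371·c=14031.436 ≈ 14031.4 km; running total=27204.0 km
Leg 3 bearing: y=sinΔλ·cosφ2=0.17894999, x=cosφ1·sinφ2-sinφ1·cosφ2·cosΔλ=0.78699801; θ=atan2(y, x)=12.8103° ≈ 12.8°
Leg 4: φ1=1.3332867, φ2=1.2428996, Δφ=-0.0903871, Δλ=-1.1199743 rad; a=sin²(Δφ/2)+cosφ1·cosφ2·sin²(Δλ/2)=0.0234203379; c=2·atan2(√a, √(1-a))=0.307281591; dist=6371·c=1957.691 ≈ 1957.7 km; running total=29161.7 km
Leg 4 bearing: y=sinΔλ·cosφ2=-0.28987604, x=cosφ1·sinφ2-sinφ1·cosφ2·cosΔλ=0.08636658; θ=atan2(y, x)=-73.4089° <0 so +360° → 286.5911° ≈ 286.6°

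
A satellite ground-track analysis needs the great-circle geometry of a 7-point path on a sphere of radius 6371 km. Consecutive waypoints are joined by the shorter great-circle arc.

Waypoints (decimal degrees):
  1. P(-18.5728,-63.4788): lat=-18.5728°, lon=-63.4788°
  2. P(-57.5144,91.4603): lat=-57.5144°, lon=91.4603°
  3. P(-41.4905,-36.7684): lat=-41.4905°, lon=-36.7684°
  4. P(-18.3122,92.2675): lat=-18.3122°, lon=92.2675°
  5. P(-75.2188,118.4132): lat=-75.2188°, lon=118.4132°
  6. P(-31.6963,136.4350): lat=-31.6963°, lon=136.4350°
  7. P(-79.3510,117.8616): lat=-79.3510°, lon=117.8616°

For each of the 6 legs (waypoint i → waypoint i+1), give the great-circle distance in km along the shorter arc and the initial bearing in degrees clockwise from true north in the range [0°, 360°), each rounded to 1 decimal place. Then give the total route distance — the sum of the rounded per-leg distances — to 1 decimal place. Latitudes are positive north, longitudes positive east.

Leg 1: φ1=-0.3241565, φ2=-1.0038156, Δφ=-0.6796591, Δλ=2.7041974 rad; a=sin²(Δφ/2)+cosφ1·cosφ2·sin²(Δλ/2)=0.5962578697; c=2·atan2(√a, √(1-a))=1.764521528; dist=6371·c=11241.767 ≈ 11241.8 km; running total=11241.8 km
Leg 1 bearing: y=sinΔλ·cosφ2=0.22750030, x=cosφ1·sinφ2-sinφ1·cosφ2·cosΔλ=-0.95455817; θ=atan2(y, x)=166.5947° ≈ 166.6°
Leg 2: φ1=-1.0038156, φ2=-0.7241458, Δφ=0.2796698, Δλ=-2.2380130 rad; a=sin²(Δφ/2)+cosφ1·cosφ2·sin²(Δλ/2)=0.3450599081; c=2·atan2(√a, √(1-a))=1.255729316; dist=6371·c=8000.251 ≈ 8000.3 km; running total=19242.1 km
Leg 2 bearing: y=sinΔλ·cosφ2=-0.58842624, x=cosφ1·sinφ2-sinφ1·cosφ2·cosΔλ=-0.74681245; θ=atan2(y, x)=-141.7648° <0 so +360° → 218.2352° ≈ 218.2°
Leg 3: φ1=-0.7241458, φ2=-0.3196082, Δφ=0.4045377, Δλ=2.2521013 rad; a=sin²(Δφ/2)+cosφ1·cosφ2·sin²(Δλ/2)=0.6198616667; c=2·atan2(√a, √(1-a))=1.812877192; dist=6371·c=11549.841 ≈ 11549.8 km; running total=30791.9 km
Leg 3 bearing: y=sinΔλ·cosφ2=0.73741571, x=cosφ1·sinφ2-sinφ1·cosφ2·cosΔλ=-0.63146718; θ=atan2(y, x)=130.5743° ≈ 130.6°
Leg 4: φ1=-0.3196082, φ2=-1.3128157, Δφ=-0.9932075, Δλ=0.4563286 rad; a=sin²(Δφ/2)+cosφ1·cosφ2·sin²(Δλ/2)=0.2393890918; c=2·atan2(√a, √(1-a))=1.022514332; dist=6371·c=6514.439 ≈ 6514.4 km; running total=37306.3 km
Leg 4 bearing: y=sinΔλ·cosφ2=0.11242373, x=cosφ1·sinφ2-sinφ1·cosφ2·cosΔλ=-0.84598388; θ=atan2(y, x)=172.4303° ≈ 172.4°
Leg 5: φ1=-1.3128157, φ2=-0.5532048, Δφ=0.7596109, Δλ=0.3145397 rad; a=sin²(Δφ/2)+cosφ1·cosφ2·sin²(Δλ/2)=0.1427729685; c=2·atan2(√a, √(1-a))=0.774952795; dist=6371·c=4937.224 ≈ 4937.2 km; running total=42243.5 km
Leg 5 bearing: y=sinΔλ·cosφ2=0.26323344, x=cosφ1·sinφ2-sinφ1·cosφ2·cosΔλ=0.64827737; θ=atan2(y, x)=22.0996° ≈ 22.1°
Leg 6: φ1=-0.5532048, φ2=-1.3849362, Δφ=-0.8317314, Δλ=-0.3241670 rad; a=sin²(Δφ/2)+cosφ1·cosφ2·sin²(Δλ/2)=0.1672959939; c=2·atan2(√a, √(1-a))=0.842756060; dist=6371·c=5369.199 ≈ 5369.2 km; running total=47612.7 km
Leg 6 bearing: y=sinΔλ·cosφ2=-0.05885978, x=cosφ1·sinφ2-sinφ1·cosφ2·cosΔλ=-0.74415570; θ=atan2(y, x)=-175.4775° <0 so +360° → 184.5225° ≈ 184.5°

Leg 1: dist=11241.8 km, bearing=166.6°
Leg 2: dist=8000.3 km, bearing=218.2°
Leg 3: dist=11549.8 km, bearing=130.6°
Leg 4: dist=6514.4 km, bearing=172.4°
Leg 5: dist=4937.2 km, bearing=22.1°
Leg 6: dist=5369.2 km, bearing=184.5°
Total: 47612.7 km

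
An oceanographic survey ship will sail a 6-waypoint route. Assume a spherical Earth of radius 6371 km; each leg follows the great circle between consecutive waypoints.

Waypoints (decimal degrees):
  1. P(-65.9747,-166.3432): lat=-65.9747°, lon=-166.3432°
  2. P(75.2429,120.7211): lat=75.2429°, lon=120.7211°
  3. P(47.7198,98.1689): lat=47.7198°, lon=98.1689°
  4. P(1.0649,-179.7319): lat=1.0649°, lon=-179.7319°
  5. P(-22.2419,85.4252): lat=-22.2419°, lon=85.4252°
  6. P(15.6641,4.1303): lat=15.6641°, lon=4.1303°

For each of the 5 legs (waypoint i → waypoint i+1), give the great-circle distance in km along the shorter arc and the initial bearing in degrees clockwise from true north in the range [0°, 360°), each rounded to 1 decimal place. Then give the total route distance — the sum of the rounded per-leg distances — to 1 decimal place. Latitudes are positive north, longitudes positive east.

Leg 1: dist=16514.5 km, bearing=332.2°
Leg 2: dist=3236.5 km, bearing=212.0°
Leg 3: dist=9329.6 km, bearing=95.1°
Leg 4: dist=10550.8 km, bearing=247.8°
Leg 5: dist=9799.3 km, bearing=287.8°
Total: 49430.7 km

Leg 1: φ1=-1.1514757, φ2=1.3132363, Δφ=2.4647121, Δλ=5.0102172 rad; a=sin²(Δφ/2)+cosφ1·cosφ2·sin²(Δλ/2)=0.9264027173; c=2·atan2(√a, √(1-a))=2.592130329; dist=6371·c=16514.462 ≈ 16514.5 km; running total=16514.5 km
Leg 1 bearing: y=sinΔλ·cosφ2=-0.24350792, x=cosφ1·sinφ2-sinφ1·cosφ2·cosΔλ=0.46198137; θ=atan2(y, x)=-27.7935° <0 so +360° → 332.2065° ≈ 332.2°
Leg 2: φ1=1.3132363, φ2=0.8328676, Δφ=-0.4803687, Δλ=-0.3936101 rad; a=sin²(Δφ/2)+cosφ1·cosφ2·sin²(Δλ/2)=0.0631398309; c=2·atan2(√a, √(1-a))=0.507997487; dist=6371·c=3236.452 ≈ 3236.5 km; running total=19751.0 km
Leg 2 bearing: y=sinΔλ·cosφ2=-0.25801907, x=cosφ1·sinφ2-sinφ1·cosφ2·cosΔλ=-0.41235777; θ=atan2(y, x)=-147.9651° <0 so +360° → 212.0349° ≈ 212.0°
Leg 3: φ1=0.8328676, φ2=0.0185860, Δφ=-0.8142816, Δλ=-4.8502840 rad; a=sin²(Δφ/2)+cosφ1·cosφ2·sin²(Δλ/2)=0.4468947912; c=2·atan2(√a, √(1-a))=1.464385202; dist=6371·c=9329.598 ≈ 9329.6 km; running total=29080.6 km
Leg 3 bearing: y=sinΔλ·cosφ2=0.99033647, x=cosφ1·sinφ2-sinφ1·cosφ2·cosΔλ=-0.08917974; θ=atan2(y, x)=95.1456° ≈ 95.1°
Leg 4: φ1=0.0185860, φ2=-0.3881944, Δφ=-0.4067804, Δλ=4.6278644 rad; a=sin²(Δφ/2)+cosφ1·cosφ2·sin²(Δλ/2)=0.5425817643; c=2·atan2(√a, √(1-a))=1.656063139; dist=6371·c=10550.778 ≈ 10550.8 km; running total=39631.4 km
Leg 4 bearing: y=sinΔλ·cosφ2=-0.92228959, x=cosφ1·sinφ2-sinφ1·cosφ2·cosΔλ=-0.37700012; θ=atan2(y, x)=-112.2330° <0 so +360° → 247.7670° ≈ 247.8°
Leg 5: φ1=-0.3881944, φ2=0.2733901, Δφ=0.6615845, Δλ=-1.4188637 rad; a=sin²(Δφ/2)+cosφ1·cosφ2·sin²(Δλ/2)=0.4836569404; c=2·atan2(√a, √(1-a))=1.538104385; dist=6371·c=9799.263 ≈ 9799.3 km; running total=49430.7 km
Leg 5 bearing: y=sinΔλ·cosφ2=-0.95176935, x=cosφ1·sinφ2-sinφ1·cosφ2·cosΔλ=0.30506838; θ=atan2(y, x)=-72.2279° <0 so +360° → 287.7721° ≈ 287.8°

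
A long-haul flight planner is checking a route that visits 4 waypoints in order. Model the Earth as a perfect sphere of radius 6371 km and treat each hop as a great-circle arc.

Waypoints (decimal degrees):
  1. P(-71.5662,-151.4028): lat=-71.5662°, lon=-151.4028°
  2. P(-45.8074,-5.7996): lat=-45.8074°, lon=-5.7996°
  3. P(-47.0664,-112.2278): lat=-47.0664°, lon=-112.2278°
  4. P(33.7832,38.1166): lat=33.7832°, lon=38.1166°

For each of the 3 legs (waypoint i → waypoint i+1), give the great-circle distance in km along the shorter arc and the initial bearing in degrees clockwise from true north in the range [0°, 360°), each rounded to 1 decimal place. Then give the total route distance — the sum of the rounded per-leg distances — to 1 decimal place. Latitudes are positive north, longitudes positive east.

Leg 1: dist=6684.0 km, bearing=153.0°
Leg 2: dist=7450.5 km, bearing=225.2°
Leg 3: dist=17128.3 km, bearing=110.0°
Total: 31262.8 km

Leg 1: φ1=-1.2490658, φ2=-0.7994900, Δφ=0.4495759, Δλ=2.5412552 rad; a=sin²(Δφ/2)+cosφ1·cosφ2·sin²(Δλ/2)=0.2508338692; c=2·atan2(√a, √(1-a))=1.049122221; dist=6371·c=6683.958 ≈ 6684.0 km; running total=6684.0 km
Leg 1 bearing: y=sinΔλ·cosφ2=0.39379084, x=cosφ1·sinφ2-sinφ1·cosφ2·cosΔλ=-0.77239480; θ=atan2(y, x)=152.9861° ≈ 153.0°
Leg 2: φ1=-0.7994900, φ2=-0.8214636, Δφ=-0.0219737, Δλ=-1.8575225 rad; a=sin²(Δφ/2)+cosφ1·cosφ2·sin²(Δλ/2)=0.3046678158; c=2·atan2(√a, √(1-a))=1.169443123; dist=6371·c=7450.522 ≈ 7450.5 km; running total=14134.5 km
Leg 2 bearing: y=sinΔλ·cosφ2=-0.65334230, x=cosφ1·sinφ2-sinφ1·cosφ2·cosΔλ=-0.64847913; θ=atan2(y, x)=-134.7860° <0 so +360° → 225.2140° ≈ 225.2°
Leg 3: φ1=-0.8214636, φ2=0.5896281, Δφ=1.4110917, Δλ=2.6240048 rad; a=sin²(Δφ/2)+cosφ1·cosφ2·sin²(Δλ/2)=0.9495455081; c=2·atan2(√a, √(1-a))=2.688484959; dist=6371·c=17128.338 ≈ 17128.3 km; running total=31262.8 km
Leg 3 bearing: y=sinΔλ·cosφ2=0.41123967, x=cosφ1·sinφ2-sinφ1·cosφ2·cosΔλ=-0.15005759; θ=atan2(y, x)=110.0466° ≈ 110.0°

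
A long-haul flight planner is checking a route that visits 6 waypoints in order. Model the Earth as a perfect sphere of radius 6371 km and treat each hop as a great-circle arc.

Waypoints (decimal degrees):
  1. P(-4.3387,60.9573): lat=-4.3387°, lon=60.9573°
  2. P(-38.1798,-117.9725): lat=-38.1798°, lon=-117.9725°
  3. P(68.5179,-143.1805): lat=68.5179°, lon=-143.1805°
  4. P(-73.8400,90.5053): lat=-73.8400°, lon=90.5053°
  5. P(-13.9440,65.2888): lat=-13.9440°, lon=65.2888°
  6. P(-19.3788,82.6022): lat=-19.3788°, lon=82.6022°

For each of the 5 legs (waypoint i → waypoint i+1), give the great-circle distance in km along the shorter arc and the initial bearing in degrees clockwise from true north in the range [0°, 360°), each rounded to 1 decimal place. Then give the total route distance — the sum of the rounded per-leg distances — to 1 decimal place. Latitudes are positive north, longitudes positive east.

Leg 1: dist=15286.0 km, bearing=181.2°
Leg 2: dist=12047.4 km, bearing=350.5°
Leg 3: dist=18077.9 km, bearing=228.5°
Leg 4: dist=6848.1 km, bearing=332.0°
Leg 5: dist=1939.4 km, bearing=110.5°
Total: 54198.8 km

Leg 1: φ1=-0.0757246, φ2=-0.6663632, Δφ=-0.5906386, Δλ=-3.1229141 rad; a=sin²(Δφ/2)+cosφ1·cosφ2·sin²(Δλ/2)=0.8684612156; c=2·atan2(√a, √(1-a))=2.399302545; dist=6371·c=15285.957 ≈ 15286.0 km; running total=15286.0 km
Leg 1 bearing: y=sinΔλ·cosφ2=-0.01468186, x=cosφ1·sinφ2-sinφ1·cosφ2·cosΔλ=-0.67581786; θ=atan2(y, x)=-178.7555° <0 so +360° → 181.2445° ≈ 181.2°
Leg 2: φ1=-0.6663632, φ2=1.1958630, Δφ=1.8622262, Δλ=-0.4399626 rad; a=sin²(Δφ/2)+cosφ1·cosφ2·sin²(Δλ/2)=0.6573682590; c=2·atan2(√a, √(1-a))=1.890975379; dist=6371·c=12047.404 ≈ 12047.4 km; running total=27333.4 km
Leg 2 bearing: y=sinΔλ·cosφ2=-0.15597113, x=cosφ1·sinφ2-sinφ1·cosφ2·cosΔλ=0.93627663; θ=atan2(y, x)=-9.4579° <0 so +360° → 350.5421° ≈ 350.5°
Leg 3: φ1=1.1958630, φ2=-1.2887511, Δφ=-2.4846141, Δλ=4.0785866 rad; a=sin²(Δφ/2)+cosφ1·cosφ2·sin²(Δλ/2)=0.9770628625; c=2·atan2(√a, √(1-a))=2.837522361; dist=6371·c=18077.855 ≈ 18077.9 km; running total=45411.3 km
Leg 3 bearing: y=sinΔλ·cosφ2=-0.22426562, x=cosφ1·sinφ2-sinφ1·cosφ2·cosΔλ=-0.19836590; θ=atan2(y, x)=-131.4932° <0 so +360° → 228.5068° ≈ 228.5°
Leg 4: φ1=-1.2887511, φ2=-0.2433687, Δφ=1.0453824, Δλ=-0.4401110 rad; a=sin²(Δφ/2)+cosφ1·cosφ2·sin²(Δλ/2)=0.2620850085; c=2·atan2(√a, √(1-a))=1.074888877; dist=6371·c=6848.117 ≈ 6848.1 km; running total=52259.4 km
Leg 4 bearing: y=sinΔλ·cosφ2=-0.41348518, x=cosφ1·sinφ2-sinφ1·cosφ2·cosΔλ=0.77628335; θ=atan2(y, x)=-28.0419° <0 so +360° → 331.9581° ≈ 332.0°
Leg 5: φ1=-0.2433687, φ2=-0.3382239, Δφ=-0.0948552, Δλ=0.3021758 rad; a=sin²(Δφ/2)+cosφ1·cosφ2·sin²(Δλ/2)=0.0229888392; c=2·atan2(√a, √(1-a))=0.304415464; dist=6371·c=1939.431 ≈ 1939.4 km; running total=54198.8 km
Leg 5 bearing: y=sinΔλ·cosφ2=0.28073788, x=cosφ1·sinφ2-sinφ1·cosφ2·cosΔλ=-0.10501262; θ=atan2(y, x)=110.5088° ≈ 110.5°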